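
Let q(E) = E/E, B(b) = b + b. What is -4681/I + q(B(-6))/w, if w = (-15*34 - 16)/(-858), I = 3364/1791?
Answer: -2203462317/884732 ≈ -2490.5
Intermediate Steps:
I = 3364/1791 (I = 3364*(1/1791) = 3364/1791 ≈ 1.8783)
B(b) = 2*b
q(E) = 1
w = 263/429 (w = (-510 - 16)*(-1/858) = -526*(-1/858) = 263/429 ≈ 0.61305)
-4681/I + q(B(-6))/w = -4681/3364/1791 + 1/(263/429) = -4681*1791/3364 + 1*(429/263) = -8383671/3364 + 429/263 = -2203462317/884732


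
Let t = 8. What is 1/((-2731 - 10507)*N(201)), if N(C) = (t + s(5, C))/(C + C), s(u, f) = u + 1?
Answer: -201/92666 ≈ -0.0021691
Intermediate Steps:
s(u, f) = 1 + u
N(C) = 7/C (N(C) = (8 + (1 + 5))/(C + C) = (8 + 6)/((2*C)) = (1/(2*C))*14 = 7/C)
1/((-2731 - 10507)*N(201)) = 1/((-2731 - 10507)*((7/201))) = 1/((-13238)*((7*(1/201)))) = -1/(13238*7/201) = -1/13238*201/7 = -201/92666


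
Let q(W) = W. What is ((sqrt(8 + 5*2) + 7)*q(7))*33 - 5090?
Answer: -3473 + 693*sqrt(2) ≈ -2492.9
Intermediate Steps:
((sqrt(8 + 5*2) + 7)*q(7))*33 - 5090 = ((sqrt(8 + 5*2) + 7)*7)*33 - 5090 = ((sqrt(8 + 10) + 7)*7)*33 - 5090 = ((sqrt(18) + 7)*7)*33 - 5090 = ((3*sqrt(2) + 7)*7)*33 - 5090 = ((7 + 3*sqrt(2))*7)*33 - 5090 = (49 + 21*sqrt(2))*33 - 5090 = (1617 + 693*sqrt(2)) - 5090 = -3473 + 693*sqrt(2)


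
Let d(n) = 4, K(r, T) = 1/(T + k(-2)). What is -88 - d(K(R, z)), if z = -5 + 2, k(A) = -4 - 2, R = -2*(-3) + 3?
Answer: -92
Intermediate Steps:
R = 9 (R = 6 + 3 = 9)
k(A) = -6
z = -3
K(r, T) = 1/(-6 + T) (K(r, T) = 1/(T - 6) = 1/(-6 + T))
-88 - d(K(R, z)) = -88 - 1*4 = -88 - 4 = -92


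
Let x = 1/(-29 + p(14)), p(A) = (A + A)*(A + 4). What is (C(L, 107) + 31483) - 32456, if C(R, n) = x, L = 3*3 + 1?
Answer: -462174/475 ≈ -973.00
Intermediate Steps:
p(A) = 2*A*(4 + A) (p(A) = (2*A)*(4 + A) = 2*A*(4 + A))
L = 10 (L = 9 + 1 = 10)
x = 1/475 (x = 1/(-29 + 2*14*(4 + 14)) = 1/(-29 + 2*14*18) = 1/(-29 + 504) = 1/475 ≈ 0.0021053)
C(R, n) = 1/475
(C(L, 107) + 31483) - 32456 = (1/475 + 31483) - 32456 = 14954426/475 - 32456 = -462174/475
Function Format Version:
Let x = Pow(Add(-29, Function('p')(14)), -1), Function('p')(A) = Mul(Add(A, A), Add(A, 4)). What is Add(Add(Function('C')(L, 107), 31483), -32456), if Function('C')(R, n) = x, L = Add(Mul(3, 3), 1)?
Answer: Rational(-462174, 475) ≈ -973.00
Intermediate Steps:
Function('p')(A) = Mul(2, A, Add(4, A)) (Function('p')(A) = Mul(Mul(2, A), Add(4, A)) = Mul(2, A, Add(4, A)))
L = 10 (L = Add(9, 1) = 10)
x = Rational(1, 475) (x = Pow(Add(-29, Mul(2, 14, Add(4, 14))), -1) = Pow(Add(-29, Mul(2, 14, 18)), -1) = Pow(Add(-29, 504), -1) = Pow(475, -1) = Rational(1, 475) ≈ 0.0021053)
Function('C')(R, n) = Rational(1, 475)
Add(Add(Function('C')(L, 107), 31483), -32456) = Add(Add(Rational(1, 475), 31483), -32456) = Add(Rational(14954426, 475), -32456) = Rational(-462174, 475)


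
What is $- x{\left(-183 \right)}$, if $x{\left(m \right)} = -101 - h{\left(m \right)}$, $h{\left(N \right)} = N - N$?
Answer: $101$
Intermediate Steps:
$h{\left(N \right)} = 0$
$x{\left(m \right)} = -101$ ($x{\left(m \right)} = -101 - 0 = -101 + 0 = -101$)
$- x{\left(-183 \right)} = \left(-1\right) \left(-101\right) = 101$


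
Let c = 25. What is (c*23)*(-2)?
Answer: -1150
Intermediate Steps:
(c*23)*(-2) = (25*23)*(-2) = 575*(-2) = -1150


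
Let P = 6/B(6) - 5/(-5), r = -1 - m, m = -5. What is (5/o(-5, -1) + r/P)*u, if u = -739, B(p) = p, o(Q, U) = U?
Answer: 2217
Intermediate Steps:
r = 4 (r = -1 - 1*(-5) = -1 + 5 = 4)
P = 2 (P = 6/6 - 5/(-5) = 6*(⅙) - 5*(-⅕) = 1 + 1 = 2)
(5/o(-5, -1) + r/P)*u = (5/(-1) + 4/2)*(-739) = (5*(-1) + 4*(½))*(-739) = (-5 + 2)*(-739) = -3*(-739) = 2217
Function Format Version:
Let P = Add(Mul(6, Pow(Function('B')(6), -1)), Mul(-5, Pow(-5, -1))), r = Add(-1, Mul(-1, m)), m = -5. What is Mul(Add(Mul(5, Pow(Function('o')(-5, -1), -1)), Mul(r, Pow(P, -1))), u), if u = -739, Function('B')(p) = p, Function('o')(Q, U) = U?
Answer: 2217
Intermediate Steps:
r = 4 (r = Add(-1, Mul(-1, -5)) = Add(-1, 5) = 4)
P = 2 (P = Add(Mul(6, Pow(6, -1)), Mul(-5, Pow(-5, -1))) = Add(Mul(6, Rational(1, 6)), Mul(-5, Rational(-1, 5))) = Add(1, 1) = 2)
Mul(Add(Mul(5, Pow(Function('o')(-5, -1), -1)), Mul(r, Pow(P, -1))), u) = Mul(Add(Mul(5, Pow(-1, -1)), Mul(4, Pow(2, -1))), -739) = Mul(Add(Mul(5, -1), Mul(4, Rational(1, 2))), -739) = Mul(Add(-5, 2), -739) = Mul(-3, -739) = 2217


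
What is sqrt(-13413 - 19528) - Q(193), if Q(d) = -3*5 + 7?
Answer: 8 + I*sqrt(32941) ≈ 8.0 + 181.5*I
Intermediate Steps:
Q(d) = -8 (Q(d) = -15 + 7 = -8)
sqrt(-13413 - 19528) - Q(193) = sqrt(-13413 - 19528) - 1*(-8) = sqrt(-32941) + 8 = I*sqrt(32941) + 8 = 8 + I*sqrt(32941)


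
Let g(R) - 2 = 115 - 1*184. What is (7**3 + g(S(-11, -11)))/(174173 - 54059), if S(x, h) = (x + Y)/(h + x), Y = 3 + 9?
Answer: 46/20019 ≈ 0.0022978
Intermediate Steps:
Y = 12
S(x, h) = (12 + x)/(h + x) (S(x, h) = (x + 12)/(h + x) = (12 + x)/(h + x))
g(R) = -67 (g(R) = 2 + (115 - 1*184) = 2 + (115 - 184) = 2 - 69 = -67)
(7**3 + g(S(-11, -11)))/(174173 - 54059) = (7**3 - 67)/(174173 - 54059) = (343 - 67)/120114 = 276*(1/120114) = 46/20019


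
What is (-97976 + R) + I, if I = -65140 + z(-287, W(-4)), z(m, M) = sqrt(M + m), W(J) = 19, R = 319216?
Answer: 156100 + 2*I*sqrt(67) ≈ 1.561e+5 + 16.371*I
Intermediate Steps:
I = -65140 + 2*I*sqrt(67) (I = -65140 + sqrt(19 - 287) = -65140 + sqrt(-268) = -65140 + 2*I*sqrt(67) ≈ -65140.0 + 16.371*I)
(-97976 + R) + I = (-97976 + 319216) + (-65140 + 2*I*sqrt(67)) = 221240 + (-65140 + 2*I*sqrt(67)) = 156100 + 2*I*sqrt(67)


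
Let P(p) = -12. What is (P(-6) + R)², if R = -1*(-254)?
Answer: 58564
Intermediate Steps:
R = 254
(P(-6) + R)² = (-12 + 254)² = 242² = 58564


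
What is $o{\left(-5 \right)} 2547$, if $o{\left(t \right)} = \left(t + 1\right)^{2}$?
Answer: $40752$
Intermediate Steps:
$o{\left(t \right)} = \left(1 + t\right)^{2}$
$o{\left(-5 \right)} 2547 = \left(1 - 5\right)^{2} \cdot 2547 = \left(-4\right)^{2} \cdot 2547 = 16 \cdot 2547 = 40752$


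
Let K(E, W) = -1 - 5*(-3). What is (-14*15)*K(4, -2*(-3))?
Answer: -2940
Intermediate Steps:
K(E, W) = 14 (K(E, W) = -1 + 15 = 14)
(-14*15)*K(4, -2*(-3)) = -14*15*14 = -210*14 = -2940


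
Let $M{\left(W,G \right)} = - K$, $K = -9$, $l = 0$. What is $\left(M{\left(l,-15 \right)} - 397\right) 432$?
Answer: $-167616$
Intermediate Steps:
$M{\left(W,G \right)} = 9$ ($M{\left(W,G \right)} = \left(-1\right) \left(-9\right) = 9$)
$\left(M{\left(l,-15 \right)} - 397\right) 432 = \left(9 - 397\right) 432 = \left(-388\right) 432 = -167616$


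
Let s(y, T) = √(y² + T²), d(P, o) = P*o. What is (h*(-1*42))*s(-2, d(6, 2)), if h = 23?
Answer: -1932*√37 ≈ -11752.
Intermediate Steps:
s(y, T) = √(T² + y²)
(h*(-1*42))*s(-2, d(6, 2)) = (23*(-1*42))*√((6*2)² + (-2)²) = (23*(-42))*√(12² + 4) = -966*√(144 + 4) = -1932*√37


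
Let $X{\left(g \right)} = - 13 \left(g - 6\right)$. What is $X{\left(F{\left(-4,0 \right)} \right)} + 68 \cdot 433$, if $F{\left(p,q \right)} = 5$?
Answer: $29457$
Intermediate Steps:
$X{\left(g \right)} = 78 - 13 g$ ($X{\left(g \right)} = - 13 \left(-6 + g\right) = 78 - 13 g$)
$X{\left(F{\left(-4,0 \right)} \right)} + 68 \cdot 433 = \left(78 - 65\right) + 68 \cdot 433 = \left(78 - 65\right) + 29444 = 13 + 29444 = 29457$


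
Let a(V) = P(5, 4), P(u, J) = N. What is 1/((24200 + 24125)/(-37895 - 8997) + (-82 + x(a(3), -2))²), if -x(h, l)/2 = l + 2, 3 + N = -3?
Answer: 46892/315253483 ≈ 0.00014874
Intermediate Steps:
N = -6 (N = -3 - 3 = -6)
P(u, J) = -6
a(V) = -6
x(h, l) = -4 - 2*l (x(h, l) = -2*(l + 2) = -2*(2 + l) = -4 - 2*l)
1/((24200 + 24125)/(-37895 - 8997) + (-82 + x(a(3), -2))²) = 1/((24200 + 24125)/(-37895 - 8997) + (-82 + (-4 - 2*(-2)))²) = 1/(48325/(-46892) + (-82 + (-4 + 4))²) = 1/(48325*(-1/46892) + (-82 + 0)²) = 1/(-48325/46892 + (-82)²) = 1/(-48325/46892 + 6724) = 1/(315253483/46892) = 46892/315253483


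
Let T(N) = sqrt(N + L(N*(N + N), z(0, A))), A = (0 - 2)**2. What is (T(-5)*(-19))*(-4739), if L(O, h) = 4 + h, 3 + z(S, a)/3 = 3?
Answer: 90041*I ≈ 90041.0*I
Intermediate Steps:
A = 4 (A = (-2)**2 = 4)
z(S, a) = 0 (z(S, a) = -9 + 3*3 = -9 + 9 = 0)
T(N) = sqrt(4 + N) (T(N) = sqrt(N + (4 + 0)) = sqrt(N + 4) = sqrt(4 + N))
(T(-5)*(-19))*(-4739) = (sqrt(4 - 5)*(-19))*(-4739) = (sqrt(-1)*(-19))*(-4739) = (I*(-19))*(-4739) = -19*I*(-4739) = 90041*I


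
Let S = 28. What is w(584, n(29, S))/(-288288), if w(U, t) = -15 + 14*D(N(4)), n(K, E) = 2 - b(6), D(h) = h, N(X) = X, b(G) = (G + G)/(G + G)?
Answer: -41/288288 ≈ -0.00014222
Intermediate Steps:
b(G) = 1 (b(G) = (2*G)/((2*G)) = (2*G)*(1/(2*G)) = 1)
n(K, E) = 1 (n(K, E) = 2 - 1*1 = 2 - 1 = 1)
w(U, t) = 41 (w(U, t) = -15 + 14*4 = -15 + 56 = 41)
w(584, n(29, S))/(-288288) = 41/(-288288) = 41*(-1/288288) = -41/288288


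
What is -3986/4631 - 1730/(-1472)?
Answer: 1072119/3408416 ≈ 0.31455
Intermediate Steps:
-3986/4631 - 1730/(-1472) = -3986*1/4631 - 1730*(-1/1472) = -3986/4631 + 865/736 = 1072119/3408416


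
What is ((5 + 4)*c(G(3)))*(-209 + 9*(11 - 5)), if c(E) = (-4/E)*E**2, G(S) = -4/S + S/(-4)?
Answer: -11625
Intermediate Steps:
G(S) = -4/S - S/4 (G(S) = -4/S + S*(-1/4) = -4/S - S/4)
c(E) = -4*E
((5 + 4)*c(G(3)))*(-209 + 9*(11 - 5)) = ((5 + 4)*(-4*(-4/3 - 1/4*3)))*(-209 + 9*(11 - 5)) = (9*(-4*(-4*1/3 - 3/4)))*(-209 + 9*6) = (9*(-4*(-4/3 - 3/4)))*(-209 + 54) = (9*(-4*(-25/12)))*(-155) = (9*(25/3))*(-155) = 75*(-155) = -11625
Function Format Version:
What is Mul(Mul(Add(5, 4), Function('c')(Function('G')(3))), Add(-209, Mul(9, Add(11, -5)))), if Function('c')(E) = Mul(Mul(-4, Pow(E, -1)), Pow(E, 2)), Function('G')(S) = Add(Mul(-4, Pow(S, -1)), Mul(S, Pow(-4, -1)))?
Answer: -11625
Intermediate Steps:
Function('G')(S) = Add(Mul(-4, Pow(S, -1)), Mul(Rational(-1, 4), S)) (Function('G')(S) = Add(Mul(-4, Pow(S, -1)), Mul(S, Rational(-1, 4))) = Add(Mul(-4, Pow(S, -1)), Mul(Rational(-1, 4), S)))
Function('c')(E) = Mul(-4, E)
Mul(Mul(Add(5, 4), Function('c')(Function('G')(3))), Add(-209, Mul(9, Add(11, -5)))) = Mul(Mul(Add(5, 4), Mul(-4, Add(Mul(-4, Pow(3, -1)), Mul(Rational(-1, 4), 3)))), Add(-209, Mul(9, Add(11, -5)))) = Mul(Mul(9, Mul(-4, Add(Mul(-4, Rational(1, 3)), Rational(-3, 4)))), Add(-209, Mul(9, 6))) = Mul(Mul(9, Mul(-4, Add(Rational(-4, 3), Rational(-3, 4)))), Add(-209, 54)) = Mul(Mul(9, Mul(-4, Rational(-25, 12))), -155) = Mul(Mul(9, Rational(25, 3)), -155) = Mul(75, -155) = -11625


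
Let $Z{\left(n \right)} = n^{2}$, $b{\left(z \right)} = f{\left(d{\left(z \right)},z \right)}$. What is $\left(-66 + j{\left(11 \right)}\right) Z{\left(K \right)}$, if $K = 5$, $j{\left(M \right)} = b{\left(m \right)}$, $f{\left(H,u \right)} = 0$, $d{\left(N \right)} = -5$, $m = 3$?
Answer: $-1650$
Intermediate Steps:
$b{\left(z \right)} = 0$
$j{\left(M \right)} = 0$
$\left(-66 + j{\left(11 \right)}\right) Z{\left(K \right)} = \left(-66 + 0\right) 5^{2} = \left(-66\right) 25 = -1650$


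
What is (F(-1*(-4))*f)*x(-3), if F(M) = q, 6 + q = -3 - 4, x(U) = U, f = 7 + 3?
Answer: 390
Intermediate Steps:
f = 10
q = -13 (q = -6 + (-3 - 4) = -6 - 7 = -13)
F(M) = -13
(F(-1*(-4))*f)*x(-3) = -13*10*(-3) = -130*(-3) = 390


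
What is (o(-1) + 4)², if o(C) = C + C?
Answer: 4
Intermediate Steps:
o(C) = 2*C
(o(-1) + 4)² = (2*(-1) + 4)² = (-2 + 4)² = 2² = 4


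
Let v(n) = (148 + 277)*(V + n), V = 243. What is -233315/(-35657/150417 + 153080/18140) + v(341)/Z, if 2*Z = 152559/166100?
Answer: 7945791846344364035/15518728908711 ≈ 5.1201e+5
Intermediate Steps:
v(n) = 103275 + 425*n (v(n) = (148 + 277)*(243 + n) = 425*(243 + n) = 103275 + 425*n)
Z = 13869/30200 (Z = (152559/166100)/2 = (152559*(1/166100))/2 = (½)*(13869/15100) = 13869/30200 ≈ 0.45924)
-233315/(-35657/150417 + 153080/18140) + v(341)/Z = -233315/(-35657/150417 + 153080/18140) + (103275 + 425*341)/(13869/30200) = -233315/(-35657*1/150417 + 153080*(1/18140)) + (103275 + 144925)*(30200/13869) = -233315/(-35657/150417 + 7654/907) + 248200*(30200/13869) = -233315/1118950819/136428219 + 7495640000/13869 = -233315*136428219/1118950819 + 7495640000/13869 = -31830749915985/1118950819 + 7495640000/13869 = 7945791846344364035/15518728908711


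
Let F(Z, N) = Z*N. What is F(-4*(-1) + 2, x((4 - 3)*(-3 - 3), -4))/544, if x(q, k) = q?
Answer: -9/136 ≈ -0.066176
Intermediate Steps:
F(Z, N) = N*Z
F(-4*(-1) + 2, x((4 - 3)*(-3 - 3), -4))/544 = (((4 - 3)*(-3 - 3))*(-4*(-1) + 2))/544 = ((1*(-6))*(4 + 2))*(1/544) = -6*6*(1/544) = -36*1/544 = -9/136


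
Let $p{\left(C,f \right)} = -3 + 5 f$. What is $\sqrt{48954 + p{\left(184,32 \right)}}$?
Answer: $\sqrt{49111} \approx 221.61$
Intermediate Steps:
$\sqrt{48954 + p{\left(184,32 \right)}} = \sqrt{48954 + \left(-3 + 5 \cdot 32\right)} = \sqrt{48954 + \left(-3 + 160\right)} = \sqrt{48954 + 157} = \sqrt{49111}$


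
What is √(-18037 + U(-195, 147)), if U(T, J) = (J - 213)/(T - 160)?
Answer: I*√2273089495/355 ≈ 134.3*I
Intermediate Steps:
U(T, J) = (-213 + J)/(-160 + T)
√(-18037 + U(-195, 147)) = √(-18037 + (-213 + 147)/(-160 - 195)) = √(-18037 - 66/(-355)) = √(-18037 - 1/355*(-66)) = √(-18037 + 66/355) = √(-6403069/355) = I*√2273089495/355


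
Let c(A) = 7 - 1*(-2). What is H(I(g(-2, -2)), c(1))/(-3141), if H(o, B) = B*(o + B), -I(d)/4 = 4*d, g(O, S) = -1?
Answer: -25/349 ≈ -0.071633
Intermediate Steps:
c(A) = 9 (c(A) = 7 + 2 = 9)
I(d) = -16*d
H(o, B) = B*(B + o)
H(I(g(-2, -2)), c(1))/(-3141) = (9*(9 - 16*(-1)))/(-3141) = (9*(9 + 16))*(-1/3141) = (9*25)*(-1/3141) = 225*(-1/3141) = -25/349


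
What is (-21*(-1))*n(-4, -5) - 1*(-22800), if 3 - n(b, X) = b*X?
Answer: 22443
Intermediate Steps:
n(b, X) = 3 - X*b (n(b, X) = 3 - b*X = 3 - X*b)
(-21*(-1))*n(-4, -5) - 1*(-22800) = (-21*(-1))*(3 - 1*(-5)*(-4)) - 1*(-22800) = 21*(3 - 20) + 22800 = 21*(-17) + 22800 = -357 + 22800 = 22443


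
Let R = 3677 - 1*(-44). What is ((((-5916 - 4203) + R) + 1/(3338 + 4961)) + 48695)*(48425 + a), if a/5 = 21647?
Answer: 54991232474640/8299 ≈ 6.6262e+9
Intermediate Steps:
a = 108235 (a = 5*21647 = 108235)
R = 3721 (R = 3677 + 44 = 3721)
((((-5916 - 4203) + R) + 1/(3338 + 4961)) + 48695)*(48425 + a) = ((((-5916 - 4203) + 3721) + 1/(3338 + 4961)) + 48695)*(48425 + 108235) = (((-10119 + 3721) + 1/8299) + 48695)*156660 = ((-6398 + 1/8299) + 48695)*156660 = (-53097001/8299 + 48695)*156660 = (351022804/8299)*156660 = 54991232474640/8299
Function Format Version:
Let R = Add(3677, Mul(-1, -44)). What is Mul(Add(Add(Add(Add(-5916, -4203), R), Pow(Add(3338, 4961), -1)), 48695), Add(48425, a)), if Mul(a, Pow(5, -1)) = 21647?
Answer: Rational(54991232474640, 8299) ≈ 6.6262e+9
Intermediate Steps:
a = 108235 (a = Mul(5, 21647) = 108235)
R = 3721 (R = Add(3677, 44) = 3721)
Mul(Add(Add(Add(Add(-5916, -4203), R), Pow(Add(3338, 4961), -1)), 48695), Add(48425, a)) = Mul(Add(Add(Add(Add(-5916, -4203), 3721), Pow(Add(3338, 4961), -1)), 48695), Add(48425, 108235)) = Mul(Add(Add(Add(-10119, 3721), Pow(8299, -1)), 48695), 156660) = Mul(Add(Add(-6398, Rational(1, 8299)), 48695), 156660) = Mul(Add(Rational(-53097001, 8299), 48695), 156660) = Mul(Rational(351022804, 8299), 156660) = Rational(54991232474640, 8299)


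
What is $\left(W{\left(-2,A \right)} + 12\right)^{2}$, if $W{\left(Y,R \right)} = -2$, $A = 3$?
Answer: $100$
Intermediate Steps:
$\left(W{\left(-2,A \right)} + 12\right)^{2} = \left(-2 + 12\right)^{2} = 10^{2} = 100$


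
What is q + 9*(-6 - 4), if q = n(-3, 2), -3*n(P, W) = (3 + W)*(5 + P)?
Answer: -280/3 ≈ -93.333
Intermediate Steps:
n(P, W) = -(3 + W)*(5 + P)/3
q = -10/3 (q = -5 - 1*(-3) - 5/3*2 - ⅓*(-3)*2 = -5 + 3 - 10/3 + 2 = -10/3 ≈ -3.3333)
q + 9*(-6 - 4) = -10/3 + 9*(-6 - 4) = -10/3 + 9*(-10) = -10/3 - 90 = -280/3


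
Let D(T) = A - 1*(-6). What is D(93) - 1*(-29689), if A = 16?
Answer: 29711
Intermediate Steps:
D(T) = 22 (D(T) = 16 - 1*(-6) = 16 + 6 = 22)
D(93) - 1*(-29689) = 22 - 1*(-29689) = 22 + 29689 = 29711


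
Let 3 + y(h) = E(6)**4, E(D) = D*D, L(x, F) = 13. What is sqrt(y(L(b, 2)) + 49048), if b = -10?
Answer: sqrt(1728661) ≈ 1314.8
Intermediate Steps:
E(D) = D**2
y(h) = 1679613 (y(h) = -3 + (6**2)**4 = -3 + 36**4 = -3 + 1679616 = 1679613)
sqrt(y(L(b, 2)) + 49048) = sqrt(1679613 + 49048) = sqrt(1728661)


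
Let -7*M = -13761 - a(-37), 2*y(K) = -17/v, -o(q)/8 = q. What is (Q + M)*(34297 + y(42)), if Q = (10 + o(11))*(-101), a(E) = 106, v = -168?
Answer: 113613232931/336 ≈ 3.3813e+8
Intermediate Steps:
o(q) = -8*q
y(K) = 17/336 (y(K) = (-17/(-168))/2 = (-17*(-1/168))/2 = (1/2)*(17/168) = 17/336)
M = 1981 (M = -(-13761 - 1*106)/7 = -(-13761 - 106)/7 = -1/7*(-13867) = 1981)
Q = 7878 (Q = (10 - 8*11)*(-101) = (10 - 88)*(-101) = -78*(-101) = 7878)
(Q + M)*(34297 + y(42)) = (7878 + 1981)*(34297 + 17/336) = 9859*(11523809/336) = 113613232931/336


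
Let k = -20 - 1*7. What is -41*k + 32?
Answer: 1139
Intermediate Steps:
k = -27 (k = -20 - 7 = -27)
-41*k + 32 = -41*(-27) + 32 = 1107 + 32 = 1139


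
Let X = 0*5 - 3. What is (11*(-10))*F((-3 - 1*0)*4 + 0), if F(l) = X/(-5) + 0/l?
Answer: -66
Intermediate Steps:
X = -3 (X = 0 - 3 = -3)
F(l) = 3/5 (F(l) = -3/(-5) + 0/l = -3*(-1/5) + 0 = 3/5 + 0 = 3/5)
(11*(-10))*F((-3 - 1*0)*4 + 0) = (11*(-10))*(3/5) = -110*3/5 = -66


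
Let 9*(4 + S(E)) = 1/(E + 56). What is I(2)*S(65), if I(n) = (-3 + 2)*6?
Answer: 8710/363 ≈ 23.994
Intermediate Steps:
S(E) = -4 + 1/(9*(56 + E)) (S(E) = -4 + 1/(9*(E + 56)) = -4 + 1/(9*(56 + E)))
I(n) = -6 (I(n) = -1*6 = -6)
I(2)*S(65) = -2*(-2015 - 36*65)/(3*(56 + 65)) = -2*(-2015 - 2340)/(3*121) = -2*(-4355)/(3*121) = -6*(-4355/1089) = 8710/363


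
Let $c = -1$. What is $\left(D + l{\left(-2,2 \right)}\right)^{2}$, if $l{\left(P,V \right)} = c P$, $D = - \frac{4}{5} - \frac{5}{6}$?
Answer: $\frac{121}{900} \approx 0.13444$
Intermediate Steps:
$D = - \frac{49}{30}$ ($D = \left(-4\right) \frac{1}{5} - \frac{5}{6} = - \frac{4}{5} - \frac{5}{6} = - \frac{49}{30} \approx -1.6333$)
$l{\left(P,V \right)} = - P$
$\left(D + l{\left(-2,2 \right)}\right)^{2} = \left(- \frac{49}{30} - -2\right)^{2} = \left(- \frac{49}{30} + 2\right)^{2} = \left(\frac{11}{30}\right)^{2} = \frac{121}{900}$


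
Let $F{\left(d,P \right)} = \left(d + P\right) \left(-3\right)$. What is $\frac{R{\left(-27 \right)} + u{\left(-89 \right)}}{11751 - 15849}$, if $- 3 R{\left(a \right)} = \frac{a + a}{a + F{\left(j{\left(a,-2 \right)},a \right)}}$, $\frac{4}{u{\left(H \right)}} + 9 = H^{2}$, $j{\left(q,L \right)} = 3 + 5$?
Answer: $- \frac{5939}{40529220} \approx -0.00014654$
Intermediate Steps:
$j{\left(q,L \right)} = 8$
$F{\left(d,P \right)} = - 3 P - 3 d$ ($F{\left(d,P \right)} = \left(P + d\right) \left(-3\right) = - 3 P - 3 d$)
$u{\left(H \right)} = \frac{4}{-9 + H^{2}}$
$R{\left(a \right)} = - \frac{2 a}{3 \left(-24 - 2 a\right)}$ ($R{\left(a \right)} = - \frac{\left(a + a\right) \frac{1}{a - \left(24 + 3 a\right)}}{3} = - \frac{2 a \frac{1}{a - \left(24 + 3 a\right)}}{3} = - \frac{2 a \frac{1}{-24 - 2 a}}{3} = - \frac{2 a}{3 \left(-24 - 2 a\right)}$)
$\frac{R{\left(-27 \right)} + u{\left(-89 \right)}}{11751 - 15849} = \frac{\frac{1}{3} \left(-27\right) \frac{1}{12 - 27} + \frac{4}{-9 + \left(-89\right)^{2}}}{11751 - 15849} = \frac{\frac{1}{3} \left(-27\right) \frac{1}{-15} + \frac{4}{-9 + 7921}}{-4098} = \left(\frac{1}{3} \left(-27\right) \left(- \frac{1}{15}\right) + \frac{4}{7912}\right) \left(- \frac{1}{4098}\right) = \left(\frac{3}{5} + 4 \cdot \frac{1}{7912}\right) \left(- \frac{1}{4098}\right) = \left(\frac{3}{5} + \frac{1}{1978}\right) \left(- \frac{1}{4098}\right) = \frac{5939}{9890} \left(- \frac{1}{4098}\right) = - \frac{5939}{40529220}$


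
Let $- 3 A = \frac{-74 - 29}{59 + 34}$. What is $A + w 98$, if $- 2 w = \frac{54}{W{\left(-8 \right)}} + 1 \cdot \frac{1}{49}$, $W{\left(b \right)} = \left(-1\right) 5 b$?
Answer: $- \frac{372637}{5580} \approx -66.781$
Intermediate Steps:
$A = \frac{103}{279}$ ($A = - \frac{\left(-74 - 29\right) \frac{1}{59 + 34}}{3} = - \frac{\left(-103\right) \frac{1}{93}}{3} = \left(- \frac{1}{3}\right) \left(- \frac{103}{93}\right) = \frac{103}{279} \approx 0.36918$)
$W{\left(b \right)} = - 5 b$
$w = - \frac{1343}{1960}$ ($w = - \frac{\frac{54}{\left(-5\right) \left(-8\right)} + 1 \cdot \frac{1}{49}}{2} = - \frac{\frac{54}{40} + 1 \cdot \frac{1}{49}}{2} = - \frac{54 \cdot \frac{1}{40} + \frac{1}{49}}{2} = - \frac{\frac{27}{20} + \frac{1}{49}}{2} = \left(- \frac{1}{2}\right) \frac{1343}{980} = - \frac{1343}{1960} \approx -0.6852$)
$A + w 98 = \frac{103}{279} - \frac{1343}{20} = - \frac{372637}{5580}$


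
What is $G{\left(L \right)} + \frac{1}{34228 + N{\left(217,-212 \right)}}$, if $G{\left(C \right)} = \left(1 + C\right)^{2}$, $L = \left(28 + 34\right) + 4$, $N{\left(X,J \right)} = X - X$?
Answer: $\frac{153649493}{34228} \approx 4489.0$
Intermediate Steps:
$N{\left(X,J \right)} = 0$
$L = 66$ ($L = 62 + 4 = 66$)
$G{\left(L \right)} + \frac{1}{34228 + N{\left(217,-212 \right)}} = \left(1 + 66\right)^{2} + \frac{1}{34228 + 0} = 67^{2} + \frac{1}{34228} = 4489 + \frac{1}{34228} = \frac{153649493}{34228}$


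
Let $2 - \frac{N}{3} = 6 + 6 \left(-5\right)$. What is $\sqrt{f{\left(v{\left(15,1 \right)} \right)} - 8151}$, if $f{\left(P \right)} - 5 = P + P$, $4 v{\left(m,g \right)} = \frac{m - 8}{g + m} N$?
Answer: $\frac{i \sqrt{130063}}{4} \approx 90.161 i$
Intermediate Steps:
$N = 78$ ($N = 6 - 3 \left(6 + 6 \left(-5\right)\right) = 6 - 3 \left(6 - 30\right) = 6 - -72 = 6 + 72 = 78$)
$v{\left(m,g \right)} = \frac{39 \left(-8 + m\right)}{2 \left(g + m\right)}$ ($v{\left(m,g \right)} = \frac{\frac{m - 8}{g + m} 78}{4} = \frac{\frac{-8 + m}{g + m} 78}{4} = \frac{78 \frac{1}{g + m} \left(-8 + m\right)}{4} = \frac{39 \left(-8 + m\right)}{2 \left(g + m\right)}$)
$f{\left(P \right)} = 5 + 2 P$ ($f{\left(P \right)} = 5 + \left(P + P\right) = 5 + 2 P$)
$\sqrt{f{\left(v{\left(15,1 \right)} \right)} - 8151} = \sqrt{\left(5 + 2 \frac{-156 + \frac{39}{2} \cdot 15}{1 + 15}\right) - 8151} = \sqrt{\left(5 + 2 \frac{-156 + \frac{585}{2}}{16}\right) - 8151} = \sqrt{\left(5 + 2 \cdot \frac{1}{16} \cdot \frac{273}{2}\right) - 8151} = \sqrt{\left(5 + 2 \cdot \frac{273}{32}\right) - 8151} = \sqrt{\left(5 + \frac{273}{16}\right) - 8151} = \sqrt{\frac{353}{16} - 8151} = \sqrt{- \frac{130063}{16}} = \frac{i \sqrt{130063}}{4}$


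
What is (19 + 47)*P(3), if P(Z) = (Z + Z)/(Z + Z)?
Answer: 66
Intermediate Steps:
P(Z) = 1 (P(Z) = (2*Z)/((2*Z)) = (2*Z)*(1/(2*Z)) = 1)
(19 + 47)*P(3) = (19 + 47)*1 = 66*1 = 66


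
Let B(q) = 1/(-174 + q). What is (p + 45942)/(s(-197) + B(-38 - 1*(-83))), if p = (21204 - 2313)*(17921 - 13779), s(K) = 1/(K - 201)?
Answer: -4019691686688/527 ≈ -7.6275e+9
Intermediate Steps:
s(K) = 1/(-201 + K)
p = 78246522 (p = 18891*4142 = 78246522)
(p + 45942)/(s(-197) + B(-38 - 1*(-83))) = (78246522 + 45942)/(1/(-201 - 197) + 1/(-174 + (-38 - 1*(-83)))) = 78292464/(1/(-398) + 1/(-174 + (-38 + 83))) = 78292464/(-1/398 + 1/(-174 + 45)) = 78292464/(-1/398 + 1/(-129)) = 78292464/(-1/398 - 1/129) = 78292464/(-527/51342) = 78292464*(-51342/527) = -4019691686688/527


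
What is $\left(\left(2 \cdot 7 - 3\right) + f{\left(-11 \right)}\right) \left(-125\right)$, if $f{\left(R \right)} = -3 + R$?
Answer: $375$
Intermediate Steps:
$\left(\left(2 \cdot 7 - 3\right) + f{\left(-11 \right)}\right) \left(-125\right) = \left(\left(2 \cdot 7 - 3\right) - 14\right) \left(-125\right) = \left(\left(14 - 3\right) - 14\right) \left(-125\right) = \left(11 - 14\right) \left(-125\right) = \left(-3\right) \left(-125\right) = 375$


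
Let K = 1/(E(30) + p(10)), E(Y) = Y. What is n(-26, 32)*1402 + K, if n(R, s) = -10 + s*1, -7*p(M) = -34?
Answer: 7525943/244 ≈ 30844.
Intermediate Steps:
p(M) = 34/7 (p(M) = -⅐*(-34) = 34/7)
K = 7/244 (K = 1/(30 + 34/7) = 1/(244/7) = 7/244 ≈ 0.028689)
n(R, s) = -10 + s
n(-26, 32)*1402 + K = (-10 + 32)*1402 + 7/244 = 22*1402 + 7/244 = 30844 + 7/244 = 7525943/244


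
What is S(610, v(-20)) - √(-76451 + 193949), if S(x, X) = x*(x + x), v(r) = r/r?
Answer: 744200 - √117498 ≈ 7.4386e+5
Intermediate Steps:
v(r) = 1
S(x, X) = 2*x² (S(x, X) = x*(2*x) = 2*x²)
S(610, v(-20)) - √(-76451 + 193949) = 2*610² - √(-76451 + 193949) = 2*372100 - √117498 = 744200 - √117498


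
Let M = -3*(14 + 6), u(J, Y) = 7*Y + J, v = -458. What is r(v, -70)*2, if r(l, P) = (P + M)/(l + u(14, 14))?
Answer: 130/173 ≈ 0.75144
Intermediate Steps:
u(J, Y) = J + 7*Y
M = -60 (M = -3*20 = -60)
r(l, P) = (-60 + P)/(112 + l) (r(l, P) = (P - 60)/(l + (14 + 7*14)) = (-60 + P)/(l + (14 + 98)) = (-60 + P)/(l + 112) = (-60 + P)/(112 + l))
r(v, -70)*2 = ((-60 - 70)/(112 - 458))*2 = (-130/(-346))*2 = -1/346*(-130)*2 = (65/173)*2 = 130/173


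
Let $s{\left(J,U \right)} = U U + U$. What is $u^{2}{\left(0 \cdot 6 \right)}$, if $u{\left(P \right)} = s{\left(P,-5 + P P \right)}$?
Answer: $400$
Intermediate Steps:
$s{\left(J,U \right)} = U + U^{2}$ ($s{\left(J,U \right)} = U^{2} + U = U + U^{2}$)
$u{\left(P \right)} = \left(-5 + P^{2}\right) \left(-4 + P^{2}\right)$ ($u{\left(P \right)} = \left(-5 + P P\right) \left(1 + \left(-5 + P P\right)\right) = \left(-5 + P^{2}\right) \left(1 + \left(-5 + P^{2}\right)\right) = \left(-5 + P^{2}\right) \left(-4 + P^{2}\right)$)
$u^{2}{\left(0 \cdot 6 \right)} = \left(\left(-5 + \left(0 \cdot 6\right)^{2}\right) \left(-4 + \left(0 \cdot 6\right)^{2}\right)\right)^{2} = \left(\left(-5 + 0^{2}\right) \left(-4 + 0^{2}\right)\right)^{2} = \left(\left(-5 + 0\right) \left(-4 + 0\right)\right)^{2} = \left(\left(-5\right) \left(-4\right)\right)^{2} = 20^{2} = 400$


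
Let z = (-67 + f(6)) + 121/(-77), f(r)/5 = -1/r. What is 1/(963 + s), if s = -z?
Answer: 42/43361 ≈ 0.00096861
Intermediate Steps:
f(r) = -5/r (f(r) = 5*(-1/r) = -5/r)
z = -2915/42 (z = (-67 - 5/6) + 121/(-77) = (-67 - 5*⅙) + 121*(-1/77) = (-67 - ⅚) - 11/7 = -407/6 - 11/7 = -2915/42 ≈ -69.405)
s = 2915/42 (s = -1*(-2915/42) = 2915/42 ≈ 69.405)
1/(963 + s) = 1/(963 + 2915/42) = 1/(43361/42) = 42/43361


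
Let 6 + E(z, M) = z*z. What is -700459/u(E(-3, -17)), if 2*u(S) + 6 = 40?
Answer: -700459/17 ≈ -41204.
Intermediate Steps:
E(z, M) = -6 + z**2 (E(z, M) = -6 + z*z = -6 + z**2)
u(S) = 17 (u(S) = -3 + (1/2)*40 = -3 + 20 = 17)
-700459/u(E(-3, -17)) = -700459/17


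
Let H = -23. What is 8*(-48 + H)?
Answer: -568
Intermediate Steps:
8*(-48 + H) = 8*(-48 - 23) = 8*(-71) = -568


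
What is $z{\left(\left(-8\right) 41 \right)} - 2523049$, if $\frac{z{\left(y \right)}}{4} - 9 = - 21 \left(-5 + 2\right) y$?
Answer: $-2605669$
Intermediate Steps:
$z{\left(y \right)} = 36 + 252 y$ ($z{\left(y \right)} = 36 + 4 \left(- 21 \left(-5 + 2\right) y\right) = 36 + 4 \left(- 21 \left(- 3 y\right)\right) = 36 + 4 \cdot 63 y = 36 + 252 y$)
$z{\left(\left(-8\right) 41 \right)} - 2523049 = \left(36 + 252 \left(\left(-8\right) 41\right)\right) - 2523049 = \left(36 + 252 \left(-328\right)\right) - 2523049 = \left(36 - 82656\right) - 2523049 = -82620 - 2523049 = -2605669$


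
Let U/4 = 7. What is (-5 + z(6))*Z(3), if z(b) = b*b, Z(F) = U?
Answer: 868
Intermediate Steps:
U = 28 (U = 4*7 = 28)
Z(F) = 28
z(b) = b²
(-5 + z(6))*Z(3) = (-5 + 6²)*28 = (-5 + 36)*28 = 31*28 = 868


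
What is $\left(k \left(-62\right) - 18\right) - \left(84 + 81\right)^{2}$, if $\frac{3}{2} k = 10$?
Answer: $- \frac{82969}{3} \approx -27656.0$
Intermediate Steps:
$k = \frac{20}{3}$ ($k = \frac{2}{3} \cdot 10 = \frac{20}{3} \approx 6.6667$)
$\left(k \left(-62\right) - 18\right) - \left(84 + 81\right)^{2} = \left(\frac{20}{3} \left(-62\right) - 18\right) - \left(84 + 81\right)^{2} = \left(- \frac{1240}{3} - 18\right) - 165^{2} = - \frac{1294}{3} - 27225 = - \frac{82969}{3}$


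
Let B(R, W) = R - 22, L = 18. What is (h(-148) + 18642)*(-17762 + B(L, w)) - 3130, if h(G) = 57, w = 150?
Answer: -332209564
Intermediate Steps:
B(R, W) = -22 + R
(h(-148) + 18642)*(-17762 + B(L, w)) - 3130 = (57 + 18642)*(-17762 + (-22 + 18)) - 3130 = 18699*(-17762 - 4) - 3130 = 18699*(-17766) - 3130 = -332206434 - 3130 = -332209564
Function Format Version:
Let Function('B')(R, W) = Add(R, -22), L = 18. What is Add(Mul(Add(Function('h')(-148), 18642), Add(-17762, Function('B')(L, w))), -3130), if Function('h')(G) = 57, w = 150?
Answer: -332209564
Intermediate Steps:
Function('B')(R, W) = Add(-22, R)
Add(Mul(Add(Function('h')(-148), 18642), Add(-17762, Function('B')(L, w))), -3130) = Add(Mul(Add(57, 18642), Add(-17762, Add(-22, 18))), -3130) = Add(Mul(18699, Add(-17762, -4)), -3130) = Add(Mul(18699, -17766), -3130) = Add(-332206434, -3130) = -332209564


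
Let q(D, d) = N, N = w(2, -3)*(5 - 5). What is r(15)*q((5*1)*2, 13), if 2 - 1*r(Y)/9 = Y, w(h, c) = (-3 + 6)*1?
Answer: 0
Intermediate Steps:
w(h, c) = 3 (w(h, c) = 3*1 = 3)
r(Y) = 18 - 9*Y
N = 0 (N = 3*(5 - 5) = 3*0 = 0)
q(D, d) = 0
r(15)*q((5*1)*2, 13) = (18 - 9*15)*0 = (18 - 135)*0 = -117*0 = 0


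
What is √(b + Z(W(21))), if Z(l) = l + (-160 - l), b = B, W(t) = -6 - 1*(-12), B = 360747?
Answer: √360587 ≈ 600.49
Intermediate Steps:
W(t) = 6 (W(t) = -6 + 12 = 6)
b = 360747
Z(l) = -160
√(b + Z(W(21))) = √(360747 - 160) = √360587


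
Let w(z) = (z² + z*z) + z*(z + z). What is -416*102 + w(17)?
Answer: -41276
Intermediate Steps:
w(z) = 4*z² (w(z) = (z² + z²) + z*(2*z) = 2*z² + 2*z² = 4*z²)
-416*102 + w(17) = -416*102 + 4*17² = -42432 + 4*289 = -42432 + 1156 = -41276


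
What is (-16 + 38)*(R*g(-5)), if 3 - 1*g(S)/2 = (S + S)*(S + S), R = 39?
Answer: -166452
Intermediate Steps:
g(S) = 6 - 8*S² (g(S) = 6 - 2*(S + S)*(S + S) = 6 - 2*2*S*2*S = 6 - 8*S²)
(-16 + 38)*(R*g(-5)) = (-16 + 38)*(39*(6 - 8*(-5)²)) = 22*(39*(6 - 8*25)) = 22*(39*(6 - 200)) = 22*(39*(-194)) = 22*(-7566) = -166452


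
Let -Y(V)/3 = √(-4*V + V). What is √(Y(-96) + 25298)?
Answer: √(25298 - 36*√2) ≈ 158.89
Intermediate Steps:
Y(V) = -3*√3*√(-V) (Y(V) = -3*√(-4*V + V) = -3*√3*√(-V))
√(Y(-96) + 25298) = √(-3*√3*√(-1*(-96)) + 25298) = √(-3*√3*√96 + 25298) = √(-3*√3*4*√6 + 25298) = √(-36*√2 + 25298) = √(25298 - 36*√2)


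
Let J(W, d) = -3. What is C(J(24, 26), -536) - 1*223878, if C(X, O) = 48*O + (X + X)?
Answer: -249612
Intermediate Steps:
C(X, O) = 2*X + 48*O (C(X, O) = 48*O + 2*X = 2*X + 48*O)
C(J(24, 26), -536) - 1*223878 = (2*(-3) + 48*(-536)) - 1*223878 = (-6 - 25728) - 223878 = -25734 - 223878 = -249612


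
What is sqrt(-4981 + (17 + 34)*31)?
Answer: 10*I*sqrt(34) ≈ 58.31*I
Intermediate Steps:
sqrt(-4981 + (17 + 34)*31) = sqrt(-4981 + 51*31) = sqrt(-4981 + 1581) = sqrt(-3400) = 10*I*sqrt(34)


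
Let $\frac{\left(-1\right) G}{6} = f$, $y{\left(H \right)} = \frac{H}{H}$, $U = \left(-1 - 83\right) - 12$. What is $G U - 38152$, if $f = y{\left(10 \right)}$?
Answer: $-37576$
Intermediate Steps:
$U = -96$ ($U = -84 - 12 = -96$)
$y{\left(H \right)} = 1$
$f = 1$
$G = -6$ ($G = \left(-6\right) 1 = -6$)
$G U - 38152 = \left(-6\right) \left(-96\right) - 38152 = 576 - 38152 = -37576$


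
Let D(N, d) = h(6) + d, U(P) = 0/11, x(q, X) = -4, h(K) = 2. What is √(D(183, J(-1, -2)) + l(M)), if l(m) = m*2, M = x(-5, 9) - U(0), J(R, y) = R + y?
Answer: 3*I ≈ 3.0*I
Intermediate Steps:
U(P) = 0 (U(P) = 0*(1/11) = 0)
M = -4 (M = -4 - 1*0 = -4 + 0 = -4)
l(m) = 2*m
D(N, d) = 2 + d
√(D(183, J(-1, -2)) + l(M)) = √((2 + (-1 - 2)) + 2*(-4)) = √((2 - 3) - 8) = √(-1 - 8) = √(-9) = 3*I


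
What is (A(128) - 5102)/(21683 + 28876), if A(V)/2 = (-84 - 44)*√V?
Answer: -5102/50559 - 2048*√2/50559 ≈ -0.15820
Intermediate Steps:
A(V) = -256*√V (A(V) = 2*((-84 - 44)*√V) = 2*(-128*√V) = -256*√V)
(A(128) - 5102)/(21683 + 28876) = (-2048*√2 - 5102)/(21683 + 28876) = (-2048*√2 - 5102)/50559 = (-2048*√2 - 5102)*(1/50559) = (-5102 - 2048*√2)*(1/50559) = -5102/50559 - 2048*√2/50559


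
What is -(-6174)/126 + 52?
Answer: 101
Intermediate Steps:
-(-6174)/126 + 52 = -147*(-⅓) + 52 = 49 + 52 = 101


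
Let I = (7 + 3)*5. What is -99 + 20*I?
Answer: 901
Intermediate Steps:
I = 50 (I = 10*5 = 50)
-99 + 20*I = -99 + 20*50 = -99 + 1000 = 901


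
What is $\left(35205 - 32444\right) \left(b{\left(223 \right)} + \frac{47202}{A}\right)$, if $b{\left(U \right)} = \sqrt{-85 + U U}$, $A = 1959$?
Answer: $\frac{43441574}{653} + 16566 \sqrt{1379} \approx 6.817 \cdot 10^{5}$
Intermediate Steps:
$b{\left(U \right)} = \sqrt{-85 + U^{2}}$
$\left(35205 - 32444\right) \left(b{\left(223 \right)} + \frac{47202}{A}\right) = \left(35205 - 32444\right) \left(\sqrt{-85 + 223^{2}} + \frac{47202}{1959}\right) = 2761 \left(\sqrt{-85 + 49729} + 47202 \cdot \frac{1}{1959}\right) = 2761 \left(\sqrt{49644} + \frac{15734}{653}\right) = 2761 \left(6 \sqrt{1379} + \frac{15734}{653}\right) = 2761 \left(\frac{15734}{653} + 6 \sqrt{1379}\right) = \frac{43441574}{653} + 16566 \sqrt{1379}$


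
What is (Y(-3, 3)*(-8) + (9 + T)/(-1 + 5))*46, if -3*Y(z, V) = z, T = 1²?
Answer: -253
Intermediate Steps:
T = 1
Y(z, V) = -z/3
(Y(-3, 3)*(-8) + (9 + T)/(-1 + 5))*46 = (-⅓*(-3)*(-8) + (9 + 1)/(-1 + 5))*46 = (1*(-8) + 10/4)*46 = (-8 + 10*(¼))*46 = (-8 + 5/2)*46 = -11/2*46 = -253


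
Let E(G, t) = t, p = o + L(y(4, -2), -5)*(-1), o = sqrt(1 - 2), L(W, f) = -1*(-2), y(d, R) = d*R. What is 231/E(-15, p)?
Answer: -462/5 - 231*I/5 ≈ -92.4 - 46.2*I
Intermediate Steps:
y(d, R) = R*d
L(W, f) = 2
o = I (o = sqrt(-1) = I ≈ 1.0*I)
p = -2 + I (p = I + 2*(-1) = I - 2 = -2 + I ≈ -2.0 + 1.0*I)
231/E(-15, p) = 231/(-2 + I) = 231*((-2 - I)/5) = 231*(-2 - I)/5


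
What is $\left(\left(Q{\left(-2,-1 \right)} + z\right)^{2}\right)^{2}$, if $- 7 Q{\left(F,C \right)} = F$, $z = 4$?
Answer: $\frac{810000}{2401} \approx 337.36$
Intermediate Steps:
$Q{\left(F,C \right)} = - \frac{F}{7}$
$\left(\left(Q{\left(-2,-1 \right)} + z\right)^{2}\right)^{2} = \left(\left(\left(- \frac{1}{7}\right) \left(-2\right) + 4\right)^{2}\right)^{2} = \left(\left(\frac{2}{7} + 4\right)^{2}\right)^{2} = \left(\left(\frac{30}{7}\right)^{2}\right)^{2} = \left(\frac{900}{49}\right)^{2} = \frac{810000}{2401}$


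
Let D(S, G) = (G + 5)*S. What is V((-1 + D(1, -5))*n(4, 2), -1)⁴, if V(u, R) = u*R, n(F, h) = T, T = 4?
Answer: 256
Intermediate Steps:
n(F, h) = 4
D(S, G) = S*(5 + G) (D(S, G) = (5 + G)*S = S*(5 + G))
V(u, R) = R*u
V((-1 + D(1, -5))*n(4, 2), -1)⁴ = (-(-1 + 1*(5 - 5))*4)⁴ = (-(-1 + 1*0)*4)⁴ = (-(-1 + 0)*4)⁴ = (-(-1)*4)⁴ = (-1*(-4))⁴ = 4⁴ = 256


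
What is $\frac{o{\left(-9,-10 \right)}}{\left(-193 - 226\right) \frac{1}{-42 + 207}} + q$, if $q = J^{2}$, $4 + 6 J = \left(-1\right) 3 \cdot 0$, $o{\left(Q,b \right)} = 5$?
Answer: $- \frac{5749}{3771} \approx -1.5245$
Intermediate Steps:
$J = - \frac{2}{3}$ ($J = - \frac{2}{3} + \frac{\left(-1\right) 3 \cdot 0}{6} = - \frac{2}{3} + \frac{\left(-3\right) 0}{6} = - \frac{2}{3} + \frac{1}{6} \cdot 0 = - \frac{2}{3} + 0 = - \frac{2}{3} \approx -0.66667$)
$q = \frac{4}{9}$ ($q = \left(- \frac{2}{3}\right)^{2} = \frac{4}{9} \approx 0.44444$)
$\frac{o{\left(-9,-10 \right)}}{\left(-193 - 226\right) \frac{1}{-42 + 207}} + q = \frac{5}{\left(-193 - 226\right) \frac{1}{-42 + 207}} + \frac{4}{9} = \frac{5}{\left(-419\right) \frac{1}{165}} + \frac{4}{9} = \frac{5}{- \frac{419}{165}} + \frac{4}{9} = 5 \left(- \frac{165}{419}\right) + \frac{4}{9} = - \frac{825}{419} + \frac{4}{9} = - \frac{5749}{3771}$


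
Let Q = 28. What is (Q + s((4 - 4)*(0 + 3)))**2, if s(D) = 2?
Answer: 900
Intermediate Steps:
(Q + s((4 - 4)*(0 + 3)))**2 = (28 + 2)**2 = 30**2 = 900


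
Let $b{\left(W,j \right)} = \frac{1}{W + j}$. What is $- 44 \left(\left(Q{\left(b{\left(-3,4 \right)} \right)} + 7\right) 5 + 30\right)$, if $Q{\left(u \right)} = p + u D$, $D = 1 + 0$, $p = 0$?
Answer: $-3080$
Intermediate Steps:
$D = 1$
$Q{\left(u \right)} = u$ ($Q{\left(u \right)} = 0 + u 1 = 0 + u = u$)
$- 44 \left(\left(Q{\left(b{\left(-3,4 \right)} \right)} + 7\right) 5 + 30\right) = - 44 \left(\left(\frac{1}{-3 + 4} + 7\right) 5 + 30\right) = - 44 \left(\left(1^{-1} + 7\right) 5 + 30\right) = - 44 \left(\left(1 + 7\right) 5 + 30\right) = - 44 \left(8 \cdot 5 + 30\right) = - 44 \left(40 + 30\right) = \left(-44\right) 70 = -3080$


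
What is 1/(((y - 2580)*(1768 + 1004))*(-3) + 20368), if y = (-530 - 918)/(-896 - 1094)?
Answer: 995/21362248976 ≈ 4.6577e-8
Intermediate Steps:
y = 724/995 (y = -1448/(-1990) = -1448*(-1/1990) = 724/995 ≈ 0.72764)
1/(((y - 2580)*(1768 + 1004))*(-3) + 20368) = 1/(((724/995 - 2580)*(1768 + 1004))*(-3) + 20368) = 1/(-2566376/995*2772*(-3) + 20368) = 1/(-7113994272/995*(-3) + 20368) = 1/(21341982816/995 + 20368) = 1/(21362248976/995) = 995/21362248976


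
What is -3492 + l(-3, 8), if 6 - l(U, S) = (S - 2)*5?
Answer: -3516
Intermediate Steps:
l(U, S) = 16 - 5*S (l(U, S) = 6 - (S - 2)*5 = 6 - (-2 + S)*5 = 6 - (-10 + 5*S) = 6 + (10 - 5*S) = 16 - 5*S)
-3492 + l(-3, 8) = -3492 + (16 - 5*8) = -3492 + (16 - 40) = -3492 - 24 = -3516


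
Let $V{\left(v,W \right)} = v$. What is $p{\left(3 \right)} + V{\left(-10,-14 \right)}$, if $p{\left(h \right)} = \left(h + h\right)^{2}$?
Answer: $26$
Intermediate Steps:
$p{\left(h \right)} = 4 h^{2}$ ($p{\left(h \right)} = \left(2 h\right)^{2} = 4 h^{2}$)
$p{\left(3 \right)} + V{\left(-10,-14 \right)} = 4 \cdot 3^{2} - 10 = 4 \cdot 9 - 10 = 36 - 10 = 26$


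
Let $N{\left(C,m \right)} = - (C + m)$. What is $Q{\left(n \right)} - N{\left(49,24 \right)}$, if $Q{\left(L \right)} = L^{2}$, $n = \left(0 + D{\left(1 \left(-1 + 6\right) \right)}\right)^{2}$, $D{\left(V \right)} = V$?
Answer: $698$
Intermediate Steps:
$N{\left(C,m \right)} = - C - m$
$n = 25$ ($n = \left(0 + 1 \left(-1 + 6\right)\right)^{2} = \left(0 + 1 \cdot 5\right)^{2} = \left(0 + 5\right)^{2} = 5^{2} = 25$)
$Q{\left(n \right)} - N{\left(49,24 \right)} = 25^{2} - \left(\left(-1\right) 49 - 24\right) = 625 - \left(-49 - 24\right) = 625 - -73 = 625 + 73 = 698$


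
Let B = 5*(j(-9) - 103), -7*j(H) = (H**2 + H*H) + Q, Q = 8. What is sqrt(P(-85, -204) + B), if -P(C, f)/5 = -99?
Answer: 3*I*sqrt(770)/7 ≈ 11.892*I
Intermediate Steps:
P(C, f) = 495 (P(C, f) = -5*(-99) = 495)
j(H) = -8/7 - 2*H**2/7 (j(H) = -((H**2 + H*H) + 8)/7 = -((H**2 + H**2) + 8)/7 = -(2*H**2 + 8)/7 = -(8 + 2*H**2)/7 = -8/7 - 2*H**2/7)
B = -4455/7 (B = 5*((-8/7 - 2/7*(-9)**2) - 103) = 5*((-8/7 - 2/7*81) - 103) = 5*((-8/7 - 162/7) - 103) = 5*(-170/7 - 103) = 5*(-891/7) = -4455/7 ≈ -636.43)
sqrt(P(-85, -204) + B) = sqrt(495 - 4455/7) = sqrt(-990/7) = 3*I*sqrt(770)/7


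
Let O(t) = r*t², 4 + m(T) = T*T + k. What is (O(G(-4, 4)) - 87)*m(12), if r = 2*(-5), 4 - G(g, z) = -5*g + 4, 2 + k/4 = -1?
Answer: -523136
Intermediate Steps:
k = -12 (k = -8 + 4*(-1) = -8 - 4 = -12)
G(g, z) = 5*g (G(g, z) = 4 - (-5*g + 4) = 4 - (4 - 5*g) = 4 + (-4 + 5*g) = 5*g)
r = -10
m(T) = -16 + T² (m(T) = -4 + (T*T - 12) = -4 + (T² - 12) = -4 + (-12 + T²) = -16 + T²)
O(t) = -10*t²
(O(G(-4, 4)) - 87)*m(12) = (-10*(5*(-4))² - 87)*(-16 + 12²) = (-10*(-20)² - 87)*(-16 + 144) = (-10*400 - 87)*128 = (-4000 - 87)*128 = -4087*128 = -523136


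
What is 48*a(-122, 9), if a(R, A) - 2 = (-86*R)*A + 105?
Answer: 4537680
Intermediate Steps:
a(R, A) = 107 - 86*A*R (a(R, A) = 2 + ((-86*R)*A + 105) = 2 + (-86*A*R + 105) = 2 + (105 - 86*A*R) = 107 - 86*A*R)
48*a(-122, 9) = 48*(107 - 86*9*(-122)) = 48*(107 + 94428) = 48*94535 = 4537680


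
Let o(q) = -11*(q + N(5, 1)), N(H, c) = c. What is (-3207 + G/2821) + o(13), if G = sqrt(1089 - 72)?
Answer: -3361 + 3*sqrt(113)/2821 ≈ -3361.0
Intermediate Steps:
G = 3*sqrt(113) (G = sqrt(1017) = 3*sqrt(113) ≈ 31.890)
o(q) = -11 - 11*q (o(q) = -11*(q + 1) = -11*(1 + q) = -11 - 11*q)
(-3207 + G/2821) + o(13) = (-3207 + (3*sqrt(113))/2821) + (-11 - 11*13) = (-3207 + (3*sqrt(113))*(1/2821)) + (-11 - 143) = (-3207 + 3*sqrt(113)/2821) - 154 = -3361 + 3*sqrt(113)/2821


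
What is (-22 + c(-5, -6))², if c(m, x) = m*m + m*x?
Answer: 1089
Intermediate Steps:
c(m, x) = m² + m*x
(-22 + c(-5, -6))² = (-22 - 5*(-5 - 6))² = (-22 - 5*(-11))² = (-22 + 55)² = 33² = 1089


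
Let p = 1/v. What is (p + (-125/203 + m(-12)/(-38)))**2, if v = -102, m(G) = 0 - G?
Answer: 137153937649/154774575396 ≈ 0.88615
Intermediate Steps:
m(G) = -G
p = -1/102 (p = 1/(-102) = -1/102 ≈ -0.0098039)
(p + (-125/203 + m(-12)/(-38)))**2 = (-1/102 + (-125/203 - 1*(-12)/(-38)))**2 = (-1/102 + (-125*1/203 + 12*(-1/38)))**2 = (-1/102 + (-125/203 - 6/19))**2 = (-1/102 - 3593/3857)**2 = (-370343/393414)**2 = 137153937649/154774575396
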